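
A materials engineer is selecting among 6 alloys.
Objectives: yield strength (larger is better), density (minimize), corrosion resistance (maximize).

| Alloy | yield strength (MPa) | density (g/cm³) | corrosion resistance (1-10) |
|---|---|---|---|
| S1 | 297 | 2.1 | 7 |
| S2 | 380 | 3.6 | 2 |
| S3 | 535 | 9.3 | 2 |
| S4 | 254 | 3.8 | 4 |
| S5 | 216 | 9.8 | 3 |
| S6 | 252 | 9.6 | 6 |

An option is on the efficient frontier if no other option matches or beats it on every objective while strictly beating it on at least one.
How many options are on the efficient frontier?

3

S1: not dominated (best density).
S2: not dominated.
S3: not dominated (best yield strength).
S4: dominated by S1 (yield strength 297≥254, density 2.1≤3.8, corrosion resistance 7≥4).
S5: dominated by S1 (yield strength 297≥216, density 2.1≤9.8, corrosion resistance 7≥3).
S6: dominated by S1 (yield strength 297≥252, density 2.1≤9.6, corrosion resistance 7≥6).
Pareto-optimal: S1, S2, S3 → 3.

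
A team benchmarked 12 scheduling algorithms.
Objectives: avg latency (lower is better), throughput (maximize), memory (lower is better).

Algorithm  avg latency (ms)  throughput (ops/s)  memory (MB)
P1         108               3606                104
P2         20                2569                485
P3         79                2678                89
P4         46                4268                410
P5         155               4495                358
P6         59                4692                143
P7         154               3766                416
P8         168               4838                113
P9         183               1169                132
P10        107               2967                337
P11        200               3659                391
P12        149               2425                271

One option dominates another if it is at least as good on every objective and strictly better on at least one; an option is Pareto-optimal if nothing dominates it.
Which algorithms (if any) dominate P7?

P4: avg latency 46≤154, throughput 4268≥3766, memory 410≤416 — dominates P7.
P6: avg latency 59≤154, throughput 4692≥3766, memory 143≤416 — dominates P7.
Others (P1, P2, P3, P5, P8, P9, P10, P11, P12) are each worse than P7 on at least one objective.

P4, P6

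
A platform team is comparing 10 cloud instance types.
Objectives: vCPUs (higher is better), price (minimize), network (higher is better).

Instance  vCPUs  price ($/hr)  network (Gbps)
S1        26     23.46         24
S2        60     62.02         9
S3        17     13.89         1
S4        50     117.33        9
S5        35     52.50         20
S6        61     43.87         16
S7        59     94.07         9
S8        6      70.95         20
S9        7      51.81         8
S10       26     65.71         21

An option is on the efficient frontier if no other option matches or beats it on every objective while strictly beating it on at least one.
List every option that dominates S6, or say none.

none

S1: worse on vCPUs (26 vs 61).
S2: worse on vCPUs (60 vs 61).
S3: worse on vCPUs (17 vs 61).
S4: worse on vCPUs (50 vs 61).
S5: worse on vCPUs (35 vs 61).
S7: worse on vCPUs (59 vs 61).
S8: worse on vCPUs (6 vs 61).
S9: worse on vCPUs (7 vs 61).
S10: worse on vCPUs (26 vs 61).
No option dominates S6.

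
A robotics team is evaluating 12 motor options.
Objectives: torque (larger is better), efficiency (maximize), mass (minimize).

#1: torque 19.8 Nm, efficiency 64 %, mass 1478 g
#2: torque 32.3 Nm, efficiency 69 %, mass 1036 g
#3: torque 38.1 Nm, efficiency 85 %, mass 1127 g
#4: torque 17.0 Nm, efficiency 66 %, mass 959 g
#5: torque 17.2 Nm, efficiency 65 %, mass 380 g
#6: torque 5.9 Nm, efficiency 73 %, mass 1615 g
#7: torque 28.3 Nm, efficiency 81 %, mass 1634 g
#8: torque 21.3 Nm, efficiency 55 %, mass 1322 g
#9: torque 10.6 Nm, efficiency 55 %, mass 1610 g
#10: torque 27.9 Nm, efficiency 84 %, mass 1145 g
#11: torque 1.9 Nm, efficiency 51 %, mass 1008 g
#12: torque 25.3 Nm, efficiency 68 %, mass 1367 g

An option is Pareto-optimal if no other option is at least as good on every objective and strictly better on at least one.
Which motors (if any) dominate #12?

#2: torque 32.3≥25.3, efficiency 69≥68, mass 1036≤1367 — dominates #12.
#3: torque 38.1≥25.3, efficiency 85≥68, mass 1127≤1367 — dominates #12.
#10: torque 27.9≥25.3, efficiency 84≥68, mass 1145≤1367 — dominates #12.
Others (#1, #4, #5, #6, #7, #8, #9, #11) are each worse than #12 on at least one objective.

#2, #3, #10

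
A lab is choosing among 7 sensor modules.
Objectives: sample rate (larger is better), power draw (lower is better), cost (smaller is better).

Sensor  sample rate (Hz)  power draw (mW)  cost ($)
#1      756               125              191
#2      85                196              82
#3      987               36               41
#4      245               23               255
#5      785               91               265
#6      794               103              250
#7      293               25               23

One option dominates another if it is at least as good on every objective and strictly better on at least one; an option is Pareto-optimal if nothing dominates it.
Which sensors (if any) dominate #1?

#3

#3: sample rate 987≥756, power draw 36≤125, cost 41≤191 — dominates #1.
Others (#2, #4, #5, #6, #7) are each worse than #1 on at least one objective.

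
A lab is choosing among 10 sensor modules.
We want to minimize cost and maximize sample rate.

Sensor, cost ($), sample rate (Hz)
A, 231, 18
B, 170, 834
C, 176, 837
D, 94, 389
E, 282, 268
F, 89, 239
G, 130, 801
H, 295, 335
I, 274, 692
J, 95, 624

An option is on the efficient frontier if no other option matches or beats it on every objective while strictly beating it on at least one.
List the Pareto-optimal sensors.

A: dominated by B (cost 170≤231, sample rate 834≥18).
B: not dominated.
C: not dominated (best sample rate).
D: not dominated.
E: dominated by B (cost 170≤282, sample rate 834≥268).
F: not dominated (best cost).
G: not dominated.
H: dominated by B (cost 170≤295, sample rate 834≥335).
I: dominated by B (cost 170≤274, sample rate 834≥692).
J: not dominated.

B, C, D, F, G, J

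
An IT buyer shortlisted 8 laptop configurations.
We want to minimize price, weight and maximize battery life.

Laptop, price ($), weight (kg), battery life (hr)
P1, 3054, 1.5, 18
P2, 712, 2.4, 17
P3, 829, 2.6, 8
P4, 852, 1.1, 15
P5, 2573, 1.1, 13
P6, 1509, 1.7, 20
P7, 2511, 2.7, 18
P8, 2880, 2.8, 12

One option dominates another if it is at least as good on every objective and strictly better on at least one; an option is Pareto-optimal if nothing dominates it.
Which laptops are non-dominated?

P1: not dominated.
P2: not dominated (best price).
P3: dominated by P2 (price 712≤829, weight 2.4≤2.6, battery life 17≥8).
P4: not dominated.
P5: dominated by P4 (price 852≤2573, weight 1.1≤1.1, battery life 15≥13).
P6: not dominated (best battery life).
P7: dominated by P6 (price 1509≤2511, weight 1.7≤2.7, battery life 20≥18).
P8: dominated by P2 (price 712≤2880, weight 2.4≤2.8, battery life 17≥12).

P1, P2, P4, P6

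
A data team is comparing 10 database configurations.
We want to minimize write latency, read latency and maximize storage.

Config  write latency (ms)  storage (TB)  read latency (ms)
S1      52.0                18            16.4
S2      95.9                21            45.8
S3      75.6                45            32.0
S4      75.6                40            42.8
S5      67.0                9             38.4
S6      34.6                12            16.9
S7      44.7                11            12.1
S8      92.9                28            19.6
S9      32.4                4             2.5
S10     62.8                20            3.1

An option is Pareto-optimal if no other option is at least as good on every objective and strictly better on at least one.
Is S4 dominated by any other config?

Yes

S3 vs S4: write latency 75.6≤75.6, storage 45≥40, read latency 32.0≤42.8 — S3 is at least as good on every objective and strictly better on at least one, so S3 dominates S4.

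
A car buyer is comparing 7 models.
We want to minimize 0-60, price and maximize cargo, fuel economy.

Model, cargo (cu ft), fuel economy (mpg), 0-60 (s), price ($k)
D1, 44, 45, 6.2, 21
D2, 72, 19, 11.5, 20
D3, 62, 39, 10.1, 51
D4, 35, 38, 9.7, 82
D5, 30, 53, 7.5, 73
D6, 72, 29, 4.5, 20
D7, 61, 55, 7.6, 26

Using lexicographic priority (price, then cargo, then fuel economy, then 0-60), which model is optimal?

D6

First minimize price: best is 20, kept {D2, D6}.
Then maximize cargo: best is 72, kept {D2, D6}.
Then maximize fuel economy: best is 29, kept {D6}.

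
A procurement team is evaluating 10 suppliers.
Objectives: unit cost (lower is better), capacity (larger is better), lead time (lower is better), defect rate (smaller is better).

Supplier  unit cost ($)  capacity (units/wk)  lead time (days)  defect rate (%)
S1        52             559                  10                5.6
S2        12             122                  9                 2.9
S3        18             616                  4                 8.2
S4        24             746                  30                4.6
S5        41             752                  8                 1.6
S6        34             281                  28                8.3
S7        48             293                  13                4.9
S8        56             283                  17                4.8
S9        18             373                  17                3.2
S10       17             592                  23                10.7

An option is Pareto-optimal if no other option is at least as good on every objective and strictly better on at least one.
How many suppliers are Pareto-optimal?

S1: dominated by S5 (unit cost 41≤52, capacity 752≥559, lead time 8≤10, defect rate 1.6≤5.6).
S2: not dominated (best unit cost).
S3: not dominated (best lead time).
S4: not dominated.
S5: not dominated (best capacity).
S6: dominated by S3 (unit cost 18≤34, capacity 616≥281, lead time 4≤28, defect rate 8.2≤8.3).
S7: dominated by S5 (unit cost 41≤48, capacity 752≥293, lead time 8≤13, defect rate 1.6≤4.9).
S8: dominated by S5 (unit cost 41≤56, capacity 752≥283, lead time 8≤17, defect rate 1.6≤4.8).
S9: not dominated.
S10: not dominated.
Pareto-optimal: S2, S3, S4, S5, S9, S10 → 6.

6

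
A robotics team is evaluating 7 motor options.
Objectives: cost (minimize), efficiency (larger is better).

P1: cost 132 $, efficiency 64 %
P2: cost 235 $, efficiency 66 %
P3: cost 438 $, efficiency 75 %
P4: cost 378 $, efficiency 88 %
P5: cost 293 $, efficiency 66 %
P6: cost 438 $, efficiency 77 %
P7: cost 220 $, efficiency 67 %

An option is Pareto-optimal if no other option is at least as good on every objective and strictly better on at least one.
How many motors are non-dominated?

3

P1: not dominated (best cost).
P2: dominated by P7 (cost 220≤235, efficiency 67≥66).
P3: dominated by P4 (cost 378≤438, efficiency 88≥75).
P4: not dominated (best efficiency).
P5: dominated by P2 (cost 235≤293, efficiency 66≥66).
P6: dominated by P4 (cost 378≤438, efficiency 88≥77).
P7: not dominated.
Pareto-optimal: P1, P4, P7 → 3.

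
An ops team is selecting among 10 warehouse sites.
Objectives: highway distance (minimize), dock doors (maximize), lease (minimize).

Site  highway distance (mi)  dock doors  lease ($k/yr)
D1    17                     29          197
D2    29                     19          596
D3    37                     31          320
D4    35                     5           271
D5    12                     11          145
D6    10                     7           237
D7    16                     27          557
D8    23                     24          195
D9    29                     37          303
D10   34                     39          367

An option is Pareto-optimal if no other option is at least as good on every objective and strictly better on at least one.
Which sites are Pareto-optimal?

D1: not dominated.
D2: dominated by D1 (highway distance 17≤29, dock doors 29≥19, lease 197≤596).
D3: dominated by D9 (highway distance 29≤37, dock doors 37≥31, lease 303≤320).
D4: dominated by D1 (highway distance 17≤35, dock doors 29≥5, lease 197≤271).
D5: not dominated (best lease).
D6: not dominated (best highway distance).
D7: not dominated.
D8: not dominated.
D9: not dominated.
D10: not dominated (best dock doors).

D1, D5, D6, D7, D8, D9, D10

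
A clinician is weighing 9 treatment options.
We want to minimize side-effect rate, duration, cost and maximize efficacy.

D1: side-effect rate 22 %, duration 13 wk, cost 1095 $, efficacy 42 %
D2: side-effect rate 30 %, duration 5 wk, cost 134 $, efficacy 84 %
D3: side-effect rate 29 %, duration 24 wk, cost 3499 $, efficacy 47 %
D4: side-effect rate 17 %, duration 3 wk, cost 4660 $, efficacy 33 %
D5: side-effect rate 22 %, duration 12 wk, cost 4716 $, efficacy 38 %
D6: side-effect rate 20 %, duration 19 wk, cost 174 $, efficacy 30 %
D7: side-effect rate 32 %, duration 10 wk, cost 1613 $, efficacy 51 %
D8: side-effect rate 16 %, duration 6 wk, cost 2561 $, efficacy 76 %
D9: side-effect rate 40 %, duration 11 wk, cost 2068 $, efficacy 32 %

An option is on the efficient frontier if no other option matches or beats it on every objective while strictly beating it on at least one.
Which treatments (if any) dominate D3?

D8: side-effect rate 16≤29, duration 6≤24, cost 2561≤3499, efficacy 76≥47 — dominates D3.
Others (D1, D2, D4, D5, D6, D7, D9) are each worse than D3 on at least one objective.

D8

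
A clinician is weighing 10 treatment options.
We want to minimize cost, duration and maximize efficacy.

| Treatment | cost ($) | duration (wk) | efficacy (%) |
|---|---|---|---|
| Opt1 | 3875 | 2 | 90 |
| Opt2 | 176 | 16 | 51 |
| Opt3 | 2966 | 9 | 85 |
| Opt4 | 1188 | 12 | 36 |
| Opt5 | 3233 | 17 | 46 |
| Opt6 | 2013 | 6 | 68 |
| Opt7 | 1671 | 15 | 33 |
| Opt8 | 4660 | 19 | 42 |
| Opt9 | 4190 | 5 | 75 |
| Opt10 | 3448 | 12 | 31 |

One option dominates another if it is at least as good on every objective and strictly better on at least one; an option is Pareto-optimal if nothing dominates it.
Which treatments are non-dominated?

Opt1: not dominated (best duration).
Opt2: not dominated (best cost).
Opt3: not dominated.
Opt4: not dominated.
Opt5: dominated by Opt2 (cost 176≤3233, duration 16≤17, efficacy 51≥46).
Opt6: not dominated.
Opt7: dominated by Opt4 (cost 1188≤1671, duration 12≤15, efficacy 36≥33).
Opt8: dominated by Opt1 (cost 3875≤4660, duration 2≤19, efficacy 90≥42).
Opt9: dominated by Opt1 (cost 3875≤4190, duration 2≤5, efficacy 90≥75).
Opt10: dominated by Opt3 (cost 2966≤3448, duration 9≤12, efficacy 85≥31).

Opt1, Opt2, Opt3, Opt4, Opt6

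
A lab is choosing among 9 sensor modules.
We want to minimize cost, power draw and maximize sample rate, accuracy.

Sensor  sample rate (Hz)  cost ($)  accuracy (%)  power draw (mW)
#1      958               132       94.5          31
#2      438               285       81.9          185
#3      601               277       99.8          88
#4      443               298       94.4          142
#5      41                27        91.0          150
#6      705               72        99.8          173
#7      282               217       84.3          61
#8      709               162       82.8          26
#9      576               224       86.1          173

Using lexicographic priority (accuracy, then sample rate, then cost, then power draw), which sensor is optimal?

First maximize accuracy: best is 99.8, kept {#3, #6}.
Then maximize sample rate: best is 705, kept {#6}.

#6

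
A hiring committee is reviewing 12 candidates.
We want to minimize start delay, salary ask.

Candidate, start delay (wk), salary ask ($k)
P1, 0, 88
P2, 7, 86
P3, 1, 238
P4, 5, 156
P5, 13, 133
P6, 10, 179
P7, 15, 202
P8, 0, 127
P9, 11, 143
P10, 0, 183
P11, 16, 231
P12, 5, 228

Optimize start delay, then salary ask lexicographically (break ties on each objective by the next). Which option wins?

First minimize start delay: best is 0, kept {P1, P8, P10}.
Then minimize salary ask: best is 88, kept {P1}.

P1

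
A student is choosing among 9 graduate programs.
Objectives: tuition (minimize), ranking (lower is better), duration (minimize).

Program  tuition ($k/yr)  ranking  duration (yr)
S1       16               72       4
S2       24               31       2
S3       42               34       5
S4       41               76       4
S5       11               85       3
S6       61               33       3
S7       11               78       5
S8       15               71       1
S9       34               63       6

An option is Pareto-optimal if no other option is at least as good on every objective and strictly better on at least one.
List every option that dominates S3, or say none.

S2: tuition 24≤42, ranking 31≤34, duration 2≤5 — dominates S3.
Others (S1, S4, S5, S6, S7, S8, S9) are each worse than S3 on at least one objective.

S2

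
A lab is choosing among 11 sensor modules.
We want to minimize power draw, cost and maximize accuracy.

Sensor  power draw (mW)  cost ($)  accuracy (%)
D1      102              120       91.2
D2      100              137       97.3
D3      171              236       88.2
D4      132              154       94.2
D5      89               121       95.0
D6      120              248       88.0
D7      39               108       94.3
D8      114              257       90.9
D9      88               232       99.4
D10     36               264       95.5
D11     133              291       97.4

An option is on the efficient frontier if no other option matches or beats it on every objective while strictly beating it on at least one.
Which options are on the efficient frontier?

D2, D5, D7, D9, D10

D1: dominated by D7 (power draw 39≤102, cost 108≤120, accuracy 94.3≥91.2).
D2: not dominated.
D3: dominated by D1 (power draw 102≤171, cost 120≤236, accuracy 91.2≥88.2).
D4: dominated by D2 (power draw 100≤132, cost 137≤154, accuracy 97.3≥94.2).
D5: not dominated.
D6: dominated by D1 (power draw 102≤120, cost 120≤248, accuracy 91.2≥88.0).
D7: not dominated (best cost).
D8: dominated by D1 (power draw 102≤114, cost 120≤257, accuracy 91.2≥90.9).
D9: not dominated (best accuracy).
D10: not dominated (best power draw).
D11: dominated by D9 (power draw 88≤133, cost 232≤291, accuracy 99.4≥97.4).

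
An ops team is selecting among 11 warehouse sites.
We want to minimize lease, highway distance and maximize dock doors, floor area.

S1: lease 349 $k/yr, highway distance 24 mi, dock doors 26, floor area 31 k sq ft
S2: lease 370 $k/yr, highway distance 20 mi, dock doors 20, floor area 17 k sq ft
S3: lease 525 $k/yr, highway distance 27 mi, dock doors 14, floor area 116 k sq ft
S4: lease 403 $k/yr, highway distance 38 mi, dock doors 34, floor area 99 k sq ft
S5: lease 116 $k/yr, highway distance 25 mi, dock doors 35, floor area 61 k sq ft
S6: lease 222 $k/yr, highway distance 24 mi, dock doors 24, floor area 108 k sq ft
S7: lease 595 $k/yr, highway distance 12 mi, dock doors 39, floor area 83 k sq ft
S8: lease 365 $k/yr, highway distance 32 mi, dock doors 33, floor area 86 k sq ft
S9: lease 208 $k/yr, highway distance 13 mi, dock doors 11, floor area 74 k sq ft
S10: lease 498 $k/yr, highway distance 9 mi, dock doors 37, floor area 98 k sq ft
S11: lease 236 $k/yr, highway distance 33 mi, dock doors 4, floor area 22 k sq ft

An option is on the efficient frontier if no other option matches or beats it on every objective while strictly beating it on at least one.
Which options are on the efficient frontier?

S1, S2, S3, S4, S5, S6, S7, S8, S9, S10

S1: not dominated.
S2: not dominated.
S3: not dominated (best floor area).
S4: not dominated.
S5: not dominated (best lease).
S6: not dominated.
S7: not dominated (best dock doors).
S8: not dominated.
S9: not dominated.
S10: not dominated (best highway distance).
S11: dominated by S5 (lease 116≤236, highway distance 25≤33, dock doors 35≥4, floor area 61≥22).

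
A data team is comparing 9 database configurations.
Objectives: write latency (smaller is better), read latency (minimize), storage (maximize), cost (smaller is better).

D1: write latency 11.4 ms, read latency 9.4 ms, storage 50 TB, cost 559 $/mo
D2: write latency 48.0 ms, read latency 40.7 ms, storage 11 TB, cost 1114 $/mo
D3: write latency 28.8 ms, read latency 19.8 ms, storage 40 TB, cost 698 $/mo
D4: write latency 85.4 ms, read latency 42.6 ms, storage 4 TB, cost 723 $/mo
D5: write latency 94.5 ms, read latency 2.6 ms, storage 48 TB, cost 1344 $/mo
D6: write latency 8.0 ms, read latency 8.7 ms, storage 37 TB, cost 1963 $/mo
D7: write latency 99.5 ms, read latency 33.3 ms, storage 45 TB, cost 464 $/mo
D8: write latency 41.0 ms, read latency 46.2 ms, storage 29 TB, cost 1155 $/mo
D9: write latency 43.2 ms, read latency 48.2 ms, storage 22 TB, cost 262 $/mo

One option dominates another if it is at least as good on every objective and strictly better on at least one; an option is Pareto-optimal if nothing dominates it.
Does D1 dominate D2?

Yes

D1 vs D2: write latency 11.4≤48.0, read latency 9.4≤40.7, storage 50≥11, cost 559≤1114 — D1 is at least as good on every objective with at least one strict improvement.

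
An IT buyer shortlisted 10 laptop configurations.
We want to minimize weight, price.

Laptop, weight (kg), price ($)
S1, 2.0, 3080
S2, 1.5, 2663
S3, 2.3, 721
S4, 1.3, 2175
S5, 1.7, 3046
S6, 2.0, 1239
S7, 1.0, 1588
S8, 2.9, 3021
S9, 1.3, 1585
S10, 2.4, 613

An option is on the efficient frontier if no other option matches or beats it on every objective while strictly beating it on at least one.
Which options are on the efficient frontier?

S3, S6, S7, S9, S10

S1: dominated by S2 (weight 1.5≤2.0, price 2663≤3080).
S2: dominated by S4 (weight 1.3≤1.5, price 2175≤2663).
S3: not dominated.
S4: dominated by S7 (weight 1.0≤1.3, price 1588≤2175).
S5: dominated by S2 (weight 1.5≤1.7, price 2663≤3046).
S6: not dominated.
S7: not dominated (best weight).
S8: dominated by S2 (weight 1.5≤2.9, price 2663≤3021).
S9: not dominated.
S10: not dominated (best price).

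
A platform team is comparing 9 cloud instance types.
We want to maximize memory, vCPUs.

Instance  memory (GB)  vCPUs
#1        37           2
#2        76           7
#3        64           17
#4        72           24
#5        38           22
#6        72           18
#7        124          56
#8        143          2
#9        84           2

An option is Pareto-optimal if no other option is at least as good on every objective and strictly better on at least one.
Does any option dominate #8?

#1: worse on memory (37 vs 143).
#2: worse on memory (76 vs 143).
#3: worse on memory (64 vs 143).
#4: worse on memory (72 vs 143).
#5: worse on memory (38 vs 143).
#6: worse on memory (72 vs 143).
#7: worse on memory (124 vs 143).
#9: worse on memory (84 vs 143).
No option is at least as good as #8 on every objective and strictly better on one.

No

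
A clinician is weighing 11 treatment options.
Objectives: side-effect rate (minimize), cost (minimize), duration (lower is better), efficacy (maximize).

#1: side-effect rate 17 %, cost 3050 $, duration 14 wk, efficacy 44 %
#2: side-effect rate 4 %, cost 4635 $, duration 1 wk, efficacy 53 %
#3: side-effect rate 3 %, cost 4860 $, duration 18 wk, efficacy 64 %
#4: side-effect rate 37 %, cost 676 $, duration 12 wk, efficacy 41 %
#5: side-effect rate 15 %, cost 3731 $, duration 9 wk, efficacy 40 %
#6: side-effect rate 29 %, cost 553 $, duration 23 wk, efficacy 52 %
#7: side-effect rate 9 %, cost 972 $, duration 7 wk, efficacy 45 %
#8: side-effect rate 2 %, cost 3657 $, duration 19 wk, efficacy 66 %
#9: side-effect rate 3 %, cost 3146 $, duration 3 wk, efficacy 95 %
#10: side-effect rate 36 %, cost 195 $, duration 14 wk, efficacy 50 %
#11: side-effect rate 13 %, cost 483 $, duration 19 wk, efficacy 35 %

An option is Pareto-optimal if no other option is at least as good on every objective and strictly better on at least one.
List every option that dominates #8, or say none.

#1: worse on side-effect rate (17 vs 2).
#2: worse on side-effect rate (4 vs 2).
#3: worse on side-effect rate (3 vs 2).
#4: worse on side-effect rate (37 vs 2).
#5: worse on side-effect rate (15 vs 2).
#6: worse on side-effect rate (29 vs 2).
#7: worse on side-effect rate (9 vs 2).
#9: worse on side-effect rate (3 vs 2).
#10: worse on side-effect rate (36 vs 2).
#11: worse on side-effect rate (13 vs 2).
No option dominates #8.

none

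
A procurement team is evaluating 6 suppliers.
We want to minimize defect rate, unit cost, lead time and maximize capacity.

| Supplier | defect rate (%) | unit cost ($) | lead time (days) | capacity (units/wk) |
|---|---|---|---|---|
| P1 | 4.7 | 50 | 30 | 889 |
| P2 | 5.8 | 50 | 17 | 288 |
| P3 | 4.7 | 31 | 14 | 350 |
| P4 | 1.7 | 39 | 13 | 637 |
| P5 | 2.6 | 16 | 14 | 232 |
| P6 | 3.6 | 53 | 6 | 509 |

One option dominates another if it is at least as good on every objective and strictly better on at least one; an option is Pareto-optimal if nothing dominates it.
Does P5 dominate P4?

P5 vs P4: P5 is worse on defect rate (2.6 vs 1.7), so it does not dominate P4.

No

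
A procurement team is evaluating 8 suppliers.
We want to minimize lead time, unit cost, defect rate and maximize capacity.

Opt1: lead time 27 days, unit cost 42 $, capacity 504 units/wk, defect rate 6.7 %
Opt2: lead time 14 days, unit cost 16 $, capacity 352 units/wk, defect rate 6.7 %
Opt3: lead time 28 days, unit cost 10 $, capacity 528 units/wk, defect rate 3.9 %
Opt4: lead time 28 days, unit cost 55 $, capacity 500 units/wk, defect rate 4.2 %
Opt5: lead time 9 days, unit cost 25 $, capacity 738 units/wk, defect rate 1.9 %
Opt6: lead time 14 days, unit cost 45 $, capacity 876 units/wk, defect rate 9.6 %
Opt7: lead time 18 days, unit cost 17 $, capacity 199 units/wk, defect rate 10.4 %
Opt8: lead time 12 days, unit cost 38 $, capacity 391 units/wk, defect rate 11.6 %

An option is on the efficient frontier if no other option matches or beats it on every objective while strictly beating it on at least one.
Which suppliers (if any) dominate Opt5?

none

Opt1: worse on lead time (27 vs 9).
Opt2: worse on lead time (14 vs 9).
Opt3: worse on lead time (28 vs 9).
Opt4: worse on lead time (28 vs 9).
Opt6: worse on lead time (14 vs 9).
Opt7: worse on lead time (18 vs 9).
Opt8: worse on lead time (12 vs 9).
No option dominates Opt5.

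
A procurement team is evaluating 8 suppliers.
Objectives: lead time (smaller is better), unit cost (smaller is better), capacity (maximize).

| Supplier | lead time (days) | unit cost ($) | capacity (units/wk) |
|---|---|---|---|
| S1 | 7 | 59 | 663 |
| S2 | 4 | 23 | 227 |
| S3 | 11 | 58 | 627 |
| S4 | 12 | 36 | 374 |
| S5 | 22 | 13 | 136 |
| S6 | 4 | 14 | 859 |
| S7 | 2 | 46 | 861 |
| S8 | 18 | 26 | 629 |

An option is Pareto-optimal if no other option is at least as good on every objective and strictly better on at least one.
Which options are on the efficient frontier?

S5, S6, S7

S1: dominated by S6 (lead time 4≤7, unit cost 14≤59, capacity 859≥663).
S2: dominated by S6 (lead time 4≤4, unit cost 14≤23, capacity 859≥227).
S3: dominated by S6 (lead time 4≤11, unit cost 14≤58, capacity 859≥627).
S4: dominated by S6 (lead time 4≤12, unit cost 14≤36, capacity 859≥374).
S5: not dominated (best unit cost).
S6: not dominated.
S7: not dominated (best lead time).
S8: dominated by S6 (lead time 4≤18, unit cost 14≤26, capacity 859≥629).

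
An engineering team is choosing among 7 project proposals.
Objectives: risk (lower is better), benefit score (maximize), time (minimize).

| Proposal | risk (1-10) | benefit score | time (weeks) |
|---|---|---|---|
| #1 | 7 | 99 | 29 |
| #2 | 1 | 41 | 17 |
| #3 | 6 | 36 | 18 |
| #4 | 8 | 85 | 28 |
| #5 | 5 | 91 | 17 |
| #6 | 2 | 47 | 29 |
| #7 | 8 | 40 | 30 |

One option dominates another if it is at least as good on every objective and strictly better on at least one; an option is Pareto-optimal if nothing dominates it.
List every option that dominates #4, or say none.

#5: risk 5≤8, benefit score 91≥85, time 17≤28 — dominates #4.
Others (#1, #2, #3, #6, #7) are each worse than #4 on at least one objective.

#5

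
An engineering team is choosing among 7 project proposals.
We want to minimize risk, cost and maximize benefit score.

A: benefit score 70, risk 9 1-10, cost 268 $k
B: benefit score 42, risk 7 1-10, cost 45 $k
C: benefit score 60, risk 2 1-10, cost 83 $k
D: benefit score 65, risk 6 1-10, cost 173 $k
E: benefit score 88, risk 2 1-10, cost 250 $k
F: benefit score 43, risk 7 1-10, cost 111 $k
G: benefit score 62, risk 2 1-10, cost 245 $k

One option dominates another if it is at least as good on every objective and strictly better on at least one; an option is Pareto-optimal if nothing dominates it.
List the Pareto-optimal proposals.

A: dominated by E (benefit score 88≥70, risk 2≤9, cost 250≤268).
B: not dominated (best cost).
C: not dominated.
D: not dominated.
E: not dominated (best benefit score).
F: dominated by C (benefit score 60≥43, risk 2≤7, cost 83≤111).
G: not dominated.

B, C, D, E, G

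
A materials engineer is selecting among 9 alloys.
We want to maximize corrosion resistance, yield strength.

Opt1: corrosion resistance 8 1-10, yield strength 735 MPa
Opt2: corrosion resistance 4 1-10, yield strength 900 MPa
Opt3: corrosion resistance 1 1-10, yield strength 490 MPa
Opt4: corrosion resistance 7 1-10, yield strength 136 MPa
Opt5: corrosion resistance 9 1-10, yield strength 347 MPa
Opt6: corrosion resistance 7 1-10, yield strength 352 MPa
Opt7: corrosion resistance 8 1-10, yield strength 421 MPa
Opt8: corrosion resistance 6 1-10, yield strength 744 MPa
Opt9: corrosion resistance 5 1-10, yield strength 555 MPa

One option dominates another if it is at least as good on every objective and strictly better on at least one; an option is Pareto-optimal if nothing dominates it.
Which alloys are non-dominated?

Opt1, Opt2, Opt5, Opt8

Opt1: not dominated.
Opt2: not dominated (best yield strength).
Opt3: dominated by Opt1 (corrosion resistance 8≥1, yield strength 735≥490).
Opt4: dominated by Opt1 (corrosion resistance 8≥7, yield strength 735≥136).
Opt5: not dominated (best corrosion resistance).
Opt6: dominated by Opt1 (corrosion resistance 8≥7, yield strength 735≥352).
Opt7: dominated by Opt1 (corrosion resistance 8≥8, yield strength 735≥421).
Opt8: not dominated.
Opt9: dominated by Opt1 (corrosion resistance 8≥5, yield strength 735≥555).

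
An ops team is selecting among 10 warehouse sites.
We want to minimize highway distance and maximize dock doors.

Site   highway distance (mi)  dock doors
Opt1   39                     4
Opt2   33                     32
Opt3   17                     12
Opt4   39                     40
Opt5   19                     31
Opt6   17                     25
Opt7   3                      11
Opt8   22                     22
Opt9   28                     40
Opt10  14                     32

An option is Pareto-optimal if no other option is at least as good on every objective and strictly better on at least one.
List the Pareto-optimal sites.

Opt7, Opt9, Opt10

Opt1: dominated by Opt2 (highway distance 33≤39, dock doors 32≥4).
Opt2: dominated by Opt9 (highway distance 28≤33, dock doors 40≥32).
Opt3: dominated by Opt6 (highway distance 17≤17, dock doors 25≥12).
Opt4: dominated by Opt9 (highway distance 28≤39, dock doors 40≥40).
Opt5: dominated by Opt10 (highway distance 14≤19, dock doors 32≥31).
Opt6: dominated by Opt10 (highway distance 14≤17, dock doors 32≥25).
Opt7: not dominated (best highway distance).
Opt8: dominated by Opt5 (highway distance 19≤22, dock doors 31≥22).
Opt9: not dominated.
Opt10: not dominated.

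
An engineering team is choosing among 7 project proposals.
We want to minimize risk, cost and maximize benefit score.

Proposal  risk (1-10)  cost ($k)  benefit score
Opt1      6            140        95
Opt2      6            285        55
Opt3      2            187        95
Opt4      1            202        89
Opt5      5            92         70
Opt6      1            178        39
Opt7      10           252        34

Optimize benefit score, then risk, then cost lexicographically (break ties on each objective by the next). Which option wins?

Opt3

First maximize benefit score: best is 95, kept {Opt1, Opt3}.
Then minimize risk: best is 2, kept {Opt3}.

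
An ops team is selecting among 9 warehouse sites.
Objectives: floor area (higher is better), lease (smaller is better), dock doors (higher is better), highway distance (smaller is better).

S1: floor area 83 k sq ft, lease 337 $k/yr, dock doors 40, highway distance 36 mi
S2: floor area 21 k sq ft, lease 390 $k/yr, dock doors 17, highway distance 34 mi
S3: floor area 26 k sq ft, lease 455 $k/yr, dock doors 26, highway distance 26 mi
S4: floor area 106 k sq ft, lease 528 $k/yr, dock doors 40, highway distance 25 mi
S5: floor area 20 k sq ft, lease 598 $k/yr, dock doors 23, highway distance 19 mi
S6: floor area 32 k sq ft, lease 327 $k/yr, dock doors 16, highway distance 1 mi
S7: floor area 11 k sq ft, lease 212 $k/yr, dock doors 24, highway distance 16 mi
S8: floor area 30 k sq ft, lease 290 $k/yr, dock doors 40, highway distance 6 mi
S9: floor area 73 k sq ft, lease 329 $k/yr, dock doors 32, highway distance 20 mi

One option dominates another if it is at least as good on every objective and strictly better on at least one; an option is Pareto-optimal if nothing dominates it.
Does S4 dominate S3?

No

S4 vs S3: S4 is worse on lease (528 vs 455), so it does not dominate S3.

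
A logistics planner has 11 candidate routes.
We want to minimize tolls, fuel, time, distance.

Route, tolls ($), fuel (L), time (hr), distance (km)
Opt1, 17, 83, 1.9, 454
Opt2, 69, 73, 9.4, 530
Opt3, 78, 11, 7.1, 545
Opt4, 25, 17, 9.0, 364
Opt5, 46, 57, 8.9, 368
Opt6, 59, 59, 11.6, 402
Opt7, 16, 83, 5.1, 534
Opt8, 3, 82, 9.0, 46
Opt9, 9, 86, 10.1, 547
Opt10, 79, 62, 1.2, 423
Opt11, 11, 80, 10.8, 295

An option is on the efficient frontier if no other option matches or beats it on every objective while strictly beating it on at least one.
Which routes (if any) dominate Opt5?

none

Opt1: worse on fuel (83 vs 57).
Opt2: worse on tolls (69 vs 46).
Opt3: worse on tolls (78 vs 46).
Opt4: worse on time (9.0 vs 8.9).
Opt6: worse on tolls (59 vs 46).
Opt7: worse on fuel (83 vs 57).
Opt8: worse on fuel (82 vs 57).
Opt9: worse on fuel (86 vs 57).
Opt10: worse on tolls (79 vs 46).
Opt11: worse on fuel (80 vs 57).
No option dominates Opt5.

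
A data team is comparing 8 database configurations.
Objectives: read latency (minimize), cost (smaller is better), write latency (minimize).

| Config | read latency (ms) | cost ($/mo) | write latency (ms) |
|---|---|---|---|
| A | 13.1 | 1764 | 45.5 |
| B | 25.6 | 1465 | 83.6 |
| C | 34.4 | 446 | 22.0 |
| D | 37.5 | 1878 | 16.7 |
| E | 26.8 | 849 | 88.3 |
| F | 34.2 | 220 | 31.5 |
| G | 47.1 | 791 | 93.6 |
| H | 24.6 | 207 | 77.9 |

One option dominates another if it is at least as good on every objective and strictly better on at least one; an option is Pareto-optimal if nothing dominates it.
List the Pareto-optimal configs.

A, C, D, F, H

A: not dominated (best read latency).
B: dominated by H (read latency 24.6≤25.6, cost 207≤1465, write latency 77.9≤83.6).
C: not dominated.
D: not dominated (best write latency).
E: dominated by H (read latency 24.6≤26.8, cost 207≤849, write latency 77.9≤88.3).
F: not dominated.
G: dominated by C (read latency 34.4≤47.1, cost 446≤791, write latency 22.0≤93.6).
H: not dominated (best cost).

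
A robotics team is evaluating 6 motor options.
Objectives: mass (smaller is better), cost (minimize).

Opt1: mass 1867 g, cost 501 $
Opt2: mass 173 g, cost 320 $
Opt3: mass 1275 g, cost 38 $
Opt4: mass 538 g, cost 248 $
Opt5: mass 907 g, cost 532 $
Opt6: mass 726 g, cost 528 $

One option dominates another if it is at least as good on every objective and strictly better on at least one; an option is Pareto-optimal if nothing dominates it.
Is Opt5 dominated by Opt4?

Yes

Opt4 vs Opt5: mass 538≤907, cost 248≤532 — Opt4 is at least as good on every objective with at least one strict improvement.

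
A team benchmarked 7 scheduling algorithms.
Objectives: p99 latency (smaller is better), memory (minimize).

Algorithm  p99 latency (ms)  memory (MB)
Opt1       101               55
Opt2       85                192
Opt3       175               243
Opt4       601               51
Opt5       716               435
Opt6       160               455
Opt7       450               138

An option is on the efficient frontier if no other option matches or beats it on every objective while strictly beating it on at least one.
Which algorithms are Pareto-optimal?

Opt1, Opt2, Opt4

Opt1: not dominated.
Opt2: not dominated (best p99 latency).
Opt3: dominated by Opt1 (p99 latency 101≤175, memory 55≤243).
Opt4: not dominated (best memory).
Opt5: dominated by Opt1 (p99 latency 101≤716, memory 55≤435).
Opt6: dominated by Opt1 (p99 latency 101≤160, memory 55≤455).
Opt7: dominated by Opt1 (p99 latency 101≤450, memory 55≤138).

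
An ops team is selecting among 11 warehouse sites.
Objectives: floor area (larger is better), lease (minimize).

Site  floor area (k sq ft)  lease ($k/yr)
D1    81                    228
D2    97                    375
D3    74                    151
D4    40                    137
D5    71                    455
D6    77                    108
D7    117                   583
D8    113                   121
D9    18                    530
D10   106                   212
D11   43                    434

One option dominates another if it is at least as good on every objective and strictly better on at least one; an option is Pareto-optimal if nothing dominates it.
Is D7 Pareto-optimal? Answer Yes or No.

Yes

D1: worse on floor area (81 vs 117).
D2: worse on floor area (97 vs 117).
D3: worse on floor area (74 vs 117).
D4: worse on floor area (40 vs 117).
D5: worse on floor area (71 vs 117).
D6: worse on floor area (77 vs 117).
D8: worse on floor area (113 vs 117).
D9: worse on floor area (18 vs 117).
D10: worse on floor area (106 vs 117).
D11: worse on floor area (43 vs 117).
No option is at least as good as D7 on every objective and strictly better on one.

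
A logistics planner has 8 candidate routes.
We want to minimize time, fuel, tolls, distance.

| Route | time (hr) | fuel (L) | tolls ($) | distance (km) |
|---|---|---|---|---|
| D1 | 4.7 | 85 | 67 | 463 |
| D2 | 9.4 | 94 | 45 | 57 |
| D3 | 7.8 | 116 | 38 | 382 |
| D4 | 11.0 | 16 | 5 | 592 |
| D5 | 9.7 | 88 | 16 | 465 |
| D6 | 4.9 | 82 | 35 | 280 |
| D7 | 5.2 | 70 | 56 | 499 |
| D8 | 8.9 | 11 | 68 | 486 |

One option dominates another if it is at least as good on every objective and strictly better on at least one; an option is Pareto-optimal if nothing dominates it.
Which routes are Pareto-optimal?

D1: not dominated (best time).
D2: not dominated (best distance).
D3: dominated by D6 (time 4.9≤7.8, fuel 82≤116, tolls 35≤38, distance 280≤382).
D4: not dominated (best tolls).
D5: not dominated.
D6: not dominated.
D7: not dominated.
D8: not dominated (best fuel).

D1, D2, D4, D5, D6, D7, D8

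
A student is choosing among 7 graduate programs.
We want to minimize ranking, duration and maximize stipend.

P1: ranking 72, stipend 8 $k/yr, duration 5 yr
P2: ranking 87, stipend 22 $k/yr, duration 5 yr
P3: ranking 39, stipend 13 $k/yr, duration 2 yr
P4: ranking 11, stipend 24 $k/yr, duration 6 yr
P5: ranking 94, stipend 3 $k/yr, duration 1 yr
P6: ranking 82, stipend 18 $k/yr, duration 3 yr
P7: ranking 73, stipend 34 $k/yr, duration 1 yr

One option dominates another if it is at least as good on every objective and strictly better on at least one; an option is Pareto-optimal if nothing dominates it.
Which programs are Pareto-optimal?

P3, P4, P7

P1: dominated by P3 (ranking 39≤72, stipend 13≥8, duration 2≤5).
P2: dominated by P7 (ranking 73≤87, stipend 34≥22, duration 1≤5).
P3: not dominated.
P4: not dominated (best ranking).
P5: dominated by P7 (ranking 73≤94, stipend 34≥3, duration 1≤1).
P6: dominated by P7 (ranking 73≤82, stipend 34≥18, duration 1≤3).
P7: not dominated (best stipend).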